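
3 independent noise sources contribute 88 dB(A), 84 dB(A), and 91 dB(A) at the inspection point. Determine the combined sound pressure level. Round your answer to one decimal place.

93.3 dB(A)

For uncorrelated sources the intensities add, so convert each level to linear form, sum, and take 10·log₁₀ of the total.
Σ 10^(L/10) = 10^(88/10) + 10^(84/10) + 10^(91/10) = 2.141e+09.
L_total = 10·log₁₀(2.141e+09) = 93.31 dB(A).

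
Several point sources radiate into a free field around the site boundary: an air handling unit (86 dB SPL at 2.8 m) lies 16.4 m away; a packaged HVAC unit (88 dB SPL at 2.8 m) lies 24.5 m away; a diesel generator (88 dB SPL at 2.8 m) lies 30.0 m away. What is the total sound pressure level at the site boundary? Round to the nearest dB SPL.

74 dB SPL

Apply inverse-square spreading to bring every level to the receiver, then sum 10^(L/10).
air handling unit: 86 − 20·log₁₀(16.4/2.8) = 86 − 15.35 = 70.65 dB SPL.
packaged HVAC unit: 88 − 20·log₁₀(24.5/2.8) = 88 − 18.84 = 69.16 dB SPL.
diesel generator: 88 − 20·log₁₀(30.0/2.8) = 88 − 20.60 = 67.40 dB SPL.
Σ 10^(L/10) = 2.534e+07 → L_total = 10·log₁₀(2.534e+07) = 74.04 dB SPL.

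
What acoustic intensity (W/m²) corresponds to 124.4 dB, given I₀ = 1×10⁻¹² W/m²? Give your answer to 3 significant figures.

2.75 W/m²

L = 10·log₁₀(I/I₀) ⇒ I = I₀·10^(L/10) = 10⁻¹² × 10^12.44.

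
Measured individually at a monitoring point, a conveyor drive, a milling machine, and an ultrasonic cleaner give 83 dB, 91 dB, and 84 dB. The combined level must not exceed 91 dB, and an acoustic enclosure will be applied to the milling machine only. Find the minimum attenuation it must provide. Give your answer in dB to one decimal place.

The untreated sources together contribute 10^(83/10) + 10^(84/10) = 4.507e+08, i.e. 86.54 dB.
The limit corresponds to 10^(91/10) = 1.259e+09; subtracting the fixed part leaves 8.082e+08 for the milling machine, i.e. 89.08 dB.
Required insertion loss = 91 − 89.08 = 1.92 dB.

1.9 dB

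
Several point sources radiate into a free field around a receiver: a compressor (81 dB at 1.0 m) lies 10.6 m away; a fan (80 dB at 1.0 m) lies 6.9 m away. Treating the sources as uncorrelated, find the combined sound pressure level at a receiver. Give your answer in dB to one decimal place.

65.1 dB

Propagate each source to the receiver with L = L_ref − 20·log₁₀(r/r_ref), then add intensities.
compressor: 81 − 20·log₁₀(10.6/1.0) = 81 − 20.51 = 60.49 dB.
fan: 80 − 20·log₁₀(6.9/1.0) = 80 − 16.78 = 63.22 dB.
Σ 10^(L/10) = 3.221e+06 → L_total = 10·log₁₀(3.221e+06) = 65.08 dB.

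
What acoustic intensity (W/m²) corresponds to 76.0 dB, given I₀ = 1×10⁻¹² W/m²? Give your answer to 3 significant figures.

L = 10·log₁₀(I/I₀) ⇒ I = I₀·10^(L/10) = 10⁻¹² × 10^7.60.

3.98e-05 W/m²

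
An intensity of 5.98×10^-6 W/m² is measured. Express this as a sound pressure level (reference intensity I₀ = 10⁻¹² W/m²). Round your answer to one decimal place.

67.8 dB

I/I₀ = 5.98×10^-6/10⁻¹² = 5.98×10^6, and L = 10·log₁₀(I/I₀).
L = 10·(0.7767 + 6) = 67.77 dB.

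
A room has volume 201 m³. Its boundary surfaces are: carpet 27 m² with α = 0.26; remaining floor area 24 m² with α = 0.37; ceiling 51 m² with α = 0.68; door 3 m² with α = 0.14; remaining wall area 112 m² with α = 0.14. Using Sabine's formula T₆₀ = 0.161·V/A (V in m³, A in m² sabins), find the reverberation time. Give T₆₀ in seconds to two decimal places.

0.49 s

Summing Sᵢαᵢ: 27·0.26 + 24·0.37 + 51·0.68 + 3·0.14 + 112·0.14 = 66.68 m².
T₆₀ = 0.161 × 201 / 66.68 = 0.485 s.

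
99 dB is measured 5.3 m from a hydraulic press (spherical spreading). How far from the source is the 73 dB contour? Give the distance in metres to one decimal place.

For a point source L₁ − L₂ = 20·log₁₀(r₂/r₁), so r₂ = r₁·10^((L₁−L₂)/20).
r₂ = 5.3·10^((99−73)/20) = 5.3·10^(26.0/20) = 105.75 m.

105.7 m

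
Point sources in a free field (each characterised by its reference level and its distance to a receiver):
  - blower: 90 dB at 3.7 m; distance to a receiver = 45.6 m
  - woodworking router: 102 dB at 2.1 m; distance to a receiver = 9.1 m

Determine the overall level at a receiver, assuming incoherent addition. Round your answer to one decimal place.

Apply inverse-square spreading to bring every level to the receiver, then sum 10^(L/10).
blower: 90 − 20·log₁₀(45.6/3.7) = 90 − 21.82 = 68.18 dB.
woodworking router: 102 − 20·log₁₀(9.1/2.1) = 102 − 12.74 = 89.26 dB.
Σ 10^(L/10) = 8.506e+08 → L_total = 10·log₁₀(8.506e+08) = 89.30 dB.

89.3 dB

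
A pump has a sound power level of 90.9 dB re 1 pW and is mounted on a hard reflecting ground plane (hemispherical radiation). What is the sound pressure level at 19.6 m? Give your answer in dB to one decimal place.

57.1 dB

L_p = L_w − 10·log₁₀(2π·r²) with r = 19.6 m.
2π·r² = 2414 m², 10·log₁₀ of that is 33.827 dB.
L_p = 90.9 − 33.827 = 57.07 dB.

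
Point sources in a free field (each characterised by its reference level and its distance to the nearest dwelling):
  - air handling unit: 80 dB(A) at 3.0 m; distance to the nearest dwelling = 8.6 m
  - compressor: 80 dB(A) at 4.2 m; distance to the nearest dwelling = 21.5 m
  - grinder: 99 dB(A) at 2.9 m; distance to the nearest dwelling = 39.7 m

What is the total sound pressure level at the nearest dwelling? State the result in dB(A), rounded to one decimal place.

77.7 dB(A)

Apply inverse-square spreading to bring every level to the receiver, then sum 10^(L/10).
air handling unit: 80 − 20·log₁₀(8.6/3.0) = 80 − 9.15 = 70.85 dB(A).
compressor: 80 − 20·log₁₀(21.5/4.2) = 80 − 14.18 = 65.82 dB(A).
grinder: 99 − 20·log₁₀(39.7/2.9) = 99 − 22.73 = 76.27 dB(A).
Σ 10^(L/10) = 5.837e+07 → L_total = 10·log₁₀(5.837e+07) = 77.66 dB(A).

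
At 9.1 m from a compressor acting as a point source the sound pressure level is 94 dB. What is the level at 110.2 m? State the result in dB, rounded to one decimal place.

72.3 dB

For a point source, L₂ = L₁ − 20·log₁₀(r₂/r₁).
L₂ = 94 − 20·log₁₀(110.2/9.1) = 94 − 21.663 = 72.34 dB.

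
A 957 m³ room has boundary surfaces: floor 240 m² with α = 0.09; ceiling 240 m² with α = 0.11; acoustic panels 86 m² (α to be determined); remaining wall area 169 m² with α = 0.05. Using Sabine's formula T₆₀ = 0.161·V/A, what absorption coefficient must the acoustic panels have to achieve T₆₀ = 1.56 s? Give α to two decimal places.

A = 0.161·V/T₆₀ = 0.161·957/1.56 = 98.77 m² sabins.
Absorption from the other surfaces = 240·0.09 + 240·0.11 + 169·0.05 = 56.45 m², so the acoustic panels must supply 42.32 m² over 86 m².
α = 42.32/86 = 0.492.

0.49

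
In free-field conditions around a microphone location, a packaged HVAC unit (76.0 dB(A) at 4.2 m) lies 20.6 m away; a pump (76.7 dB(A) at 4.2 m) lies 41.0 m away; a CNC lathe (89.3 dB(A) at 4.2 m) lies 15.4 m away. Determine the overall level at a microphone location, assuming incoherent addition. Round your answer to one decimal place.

Apply inverse-square spreading to bring every level to the receiver, then sum 10^(L/10).
packaged HVAC unit: 76.0 − 20·log₁₀(20.6/4.2) = 76.0 − 13.81 = 62.19 dB(A).
pump: 76.7 − 20·log₁₀(41.0/4.2) = 76.7 − 19.79 = 56.91 dB(A).
CNC lathe: 89.3 − 20·log₁₀(15.4/4.2) = 89.3 − 11.29 = 78.01 dB(A).
Σ 10^(L/10) = 6.545e+07 → L_total = 10·log₁₀(6.545e+07) = 78.16 dB(A).

78.2 dB(A)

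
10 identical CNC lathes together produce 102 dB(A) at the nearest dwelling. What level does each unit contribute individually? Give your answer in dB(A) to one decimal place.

10 equal contributions raise the level by 10·log₁₀ 10 = 10.000 dB, so each unit alone gives 102 − 10.000.

92.0 dB(A)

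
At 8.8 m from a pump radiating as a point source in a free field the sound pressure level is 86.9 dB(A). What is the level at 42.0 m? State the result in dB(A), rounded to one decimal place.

73.3 dB(A)

Spherical spreading from a point source gives a 20·log₁₀(r₂/r₁) drop.
L₂ = 86.9 − 20·log₁₀(42.0/8.8) = 86.9 − 13.575 = 73.32 dB(A).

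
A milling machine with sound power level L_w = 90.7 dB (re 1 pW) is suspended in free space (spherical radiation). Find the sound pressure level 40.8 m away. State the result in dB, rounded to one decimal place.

47.5 dB

The power spreads over a sphere of area 4π·r², so L_p = L_w − 10·log₁₀(4π·r²).
4π·r² = 2.092e+04 m², 10·log₁₀ of that is 43.205 dB.
L_p = 90.7 − 43.205 = 47.49 dB.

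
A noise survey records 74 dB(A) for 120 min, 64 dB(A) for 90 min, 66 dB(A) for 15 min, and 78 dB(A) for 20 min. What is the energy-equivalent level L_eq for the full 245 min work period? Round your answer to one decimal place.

Weight each interval's intensity by its duration and average over T = 245 min:
Σ tᵢ·10^(Lᵢ/10) = 120·10^(74/10) + 90·10^(64/10) + 15·10^(66/10) + 20·10^(78/10) = 4.562e+09.
L_eq = 10·log₁₀(4.562e+09/245) = 72.70 dB(A).

72.7 dB(A)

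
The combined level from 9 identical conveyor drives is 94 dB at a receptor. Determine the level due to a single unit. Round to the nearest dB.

9 equal contributions raise the level by 10·log₁₀ 9 = 9.542 dB, so each unit alone gives 94 − 9.542.

84 dB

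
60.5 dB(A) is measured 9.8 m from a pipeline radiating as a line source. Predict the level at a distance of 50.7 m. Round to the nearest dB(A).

Line-source attenuation: ΔL = 10·log₁₀(r₂/r₁) = 10·log₁₀(50.7/9.8) = 7.138 dB.
L₂ = 60.5 − 10·log₁₀(50.7/9.8) = 60.5 − 7.138 = 53.36 dB(A).

53 dB(A)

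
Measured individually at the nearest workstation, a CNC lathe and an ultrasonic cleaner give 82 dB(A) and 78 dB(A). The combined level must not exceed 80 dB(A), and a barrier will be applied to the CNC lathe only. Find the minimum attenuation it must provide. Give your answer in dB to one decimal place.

The untreated sources together contribute 10^(78/10) = 6.310e+07, i.e. 78.00 dB(A).
The limit corresponds to 10^(80/10) = 1.000e+08; subtracting the fixed part leaves 3.690e+07 for the CNC lathe, i.e. 75.67 dB(A).
So the CNC lathe must be reduced from 82 to 75.67 dB(A): IL = 6.33 dB.

6.3 dB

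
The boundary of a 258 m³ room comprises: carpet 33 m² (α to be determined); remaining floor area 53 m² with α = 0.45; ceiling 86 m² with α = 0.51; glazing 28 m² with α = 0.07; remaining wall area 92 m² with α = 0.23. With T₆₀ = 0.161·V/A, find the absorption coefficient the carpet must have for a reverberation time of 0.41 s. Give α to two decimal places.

Required total absorption A = 0.161·258/0.41 = 101.31 m².
Absorption from the other surfaces = 53·0.45 + 86·0.51 + 28·0.07 + 92·0.23 = 90.83 m², so the carpet must supply 10.48 m² over 33 m².
α = 10.48/33 = 0.318.

0.32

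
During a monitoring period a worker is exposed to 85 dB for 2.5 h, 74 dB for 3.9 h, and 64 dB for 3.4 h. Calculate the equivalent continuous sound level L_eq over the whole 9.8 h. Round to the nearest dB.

80 dB

The energy average is taken in the linear domain: L_eq = 10·log₁₀[(Σ tᵢ·10^(Lᵢ/10))/T], T = 9.8 h.
Σ tᵢ·10^(Lᵢ/10) = 2.5·10^(85/10) + 3.9·10^(74/10) + 3.4·10^(64/10) = 8.971e+08.
L_eq = 10·log₁₀(8.971e+08/9.8) = 79.62 dB.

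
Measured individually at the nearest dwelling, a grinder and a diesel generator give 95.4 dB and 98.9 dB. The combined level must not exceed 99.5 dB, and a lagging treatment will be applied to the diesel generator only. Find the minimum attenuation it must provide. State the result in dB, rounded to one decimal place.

1.5 dB

Everything except the diesel generator sums to 10^(95.4/10) = 3.467e+09 in linear terms, 95.40 dB.
The limit corresponds to 10^(99.5/10) = 8.913e+09; subtracting the fixed part leaves 5.445e+09 for the diesel generator, i.e. 97.36 dB.
Required insertion loss = 98.9 − 97.36 = 1.54 dB.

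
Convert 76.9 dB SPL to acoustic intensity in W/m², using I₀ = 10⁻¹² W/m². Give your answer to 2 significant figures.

I = I₀·10^(L/10) = 10⁻¹² × 10^(76.9/10) = 10^(-4.310).

4.9e-05 W/m²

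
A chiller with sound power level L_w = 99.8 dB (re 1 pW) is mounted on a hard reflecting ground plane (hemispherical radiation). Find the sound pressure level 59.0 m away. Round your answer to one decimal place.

56.4 dB

Free-field hemispherical radiation: L_p = L_w − 10·log₁₀(2π·r²), r = 59.0 m.
2π·r² = 2.187e+04 m², 10·log₁₀ of that is 43.399 dB.
L_p = 99.8 − 43.399 = 56.40 dB.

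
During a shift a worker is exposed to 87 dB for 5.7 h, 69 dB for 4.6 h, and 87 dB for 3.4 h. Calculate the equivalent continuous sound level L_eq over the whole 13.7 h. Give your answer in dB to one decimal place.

Weight each interval's intensity by its duration and average over T = 13.7 h:
Σ tᵢ·10^(Lᵢ/10) = 5.7·10^(87/10) + 4.6·10^(69/10) + 3.4·10^(87/10) = 4.597e+09.
L_eq = 10·log₁₀(4.597e+09/13.7) = 85.26 dB.

85.3 dB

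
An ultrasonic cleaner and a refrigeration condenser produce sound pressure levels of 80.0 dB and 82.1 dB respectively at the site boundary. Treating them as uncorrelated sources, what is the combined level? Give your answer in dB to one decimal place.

Incoherent sources combine by intensity addition: L_total = 10·log₁₀(Σ 10^(L_i/10)).
Σ 10^(L/10) = 10^(80.0/10) + 10^(82.1/10) = 2.622e+08.
L_total = 10·log₁₀(2.622e+08) = 84.19 dB.

84.2 dB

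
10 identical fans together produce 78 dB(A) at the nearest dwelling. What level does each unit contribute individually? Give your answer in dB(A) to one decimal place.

For N identical incoherent sources L_total = L₁ + 10·log₁₀ N, so L₁ = 78 − 10·log₁₀(10) = 78 − 10.000.

68.0 dB(A)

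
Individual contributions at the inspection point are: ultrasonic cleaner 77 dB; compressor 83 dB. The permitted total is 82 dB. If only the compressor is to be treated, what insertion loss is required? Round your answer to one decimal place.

2.7 dB

The untreated sources together contribute 10^(77/10) = 5.012e+07, i.e. 77.00 dB.
To meet 82 dB overall, the treated compressor may contribute at most 10^(82/10) − 5.012e+07 = 1.084e+08, i.e. 80.35 dB.
So the compressor must be reduced from 83 to 80.35 dB: IL = 2.65 dB.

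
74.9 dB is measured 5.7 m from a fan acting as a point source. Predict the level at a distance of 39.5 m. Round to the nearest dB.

58 dB

Spherical spreading from a point source gives a 20·log₁₀(r₂/r₁) drop.
L₂ = 74.9 − 20·log₁₀(39.5/5.7) = 74.9 − 16.814 = 58.09 dB.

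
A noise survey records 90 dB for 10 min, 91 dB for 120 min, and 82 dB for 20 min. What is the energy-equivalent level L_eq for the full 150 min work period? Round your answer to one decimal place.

The energy average is taken in the linear domain: L_eq = 10·log₁₀[(Σ tᵢ·10^(Lᵢ/10))/T], T = 150 min.
Σ tᵢ·10^(Lᵢ/10) = 10·10^(90/10) + 120·10^(91/10) + 20·10^(82/10) = 1.642e+11.
L_eq = 10·log₁₀(1.642e+11/150) = 90.39 dB.

90.4 dB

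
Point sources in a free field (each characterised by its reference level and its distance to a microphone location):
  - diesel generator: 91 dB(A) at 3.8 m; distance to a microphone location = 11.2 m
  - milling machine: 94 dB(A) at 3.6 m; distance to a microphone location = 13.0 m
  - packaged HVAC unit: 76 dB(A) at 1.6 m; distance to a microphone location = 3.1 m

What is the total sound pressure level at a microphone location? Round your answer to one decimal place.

Propagate each source to the receiver with L = L_ref − 20·log₁₀(r/r_ref), then add intensities.
diesel generator: 91 − 20·log₁₀(11.2/3.8) = 91 − 9.39 = 81.61 dB(A).
milling machine: 94 − 20·log₁₀(13.0/3.6) = 94 − 11.15 = 82.85 dB(A).
packaged HVAC unit: 76 − 20·log₁₀(3.1/1.6) = 76 − 5.74 = 70.26 dB(A).
Σ 10^(L/10) = 3.482e+08 → L_total = 10·log₁₀(3.482e+08) = 85.42 dB(A).

85.4 dB(A)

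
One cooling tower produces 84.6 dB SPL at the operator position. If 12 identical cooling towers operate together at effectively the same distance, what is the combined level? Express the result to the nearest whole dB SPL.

95 dB SPL

N identical incoherent sources raise the level by 10·log₁₀ N.
L_total = 84.6 + 10·log₁₀(12) = 84.6 + 10.792 = 95.39 dB SPL.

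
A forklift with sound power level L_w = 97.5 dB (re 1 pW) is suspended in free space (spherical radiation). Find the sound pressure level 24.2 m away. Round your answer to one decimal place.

The power spreads over a sphere of area 4π·r², so L_p = L_w − 10·log₁₀(4π·r²).
4π·r² = 7359 m², 10·log₁₀ of that is 38.668 dB.
L_p = 97.5 − 38.668 = 58.83 dB.

58.8 dB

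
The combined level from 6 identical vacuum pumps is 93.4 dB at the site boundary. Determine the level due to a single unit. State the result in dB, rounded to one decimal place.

85.6 dB

Dividing the total intensity by 6 lowers the level by 10·log₁₀ 6 = 7.782 dB: L₁ = 93.4 − 7.782.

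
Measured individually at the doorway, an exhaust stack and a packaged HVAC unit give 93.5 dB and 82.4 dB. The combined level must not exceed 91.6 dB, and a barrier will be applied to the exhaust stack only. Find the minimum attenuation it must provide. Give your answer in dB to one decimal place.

Everything except the exhaust stack sums to 10^(82.4/10) = 1.738e+08 in linear terms, 82.40 dB.
The limit corresponds to 10^(91.6/10) = 1.445e+09; subtracting the fixed part leaves 1.272e+09 for the exhaust stack, i.e. 91.04 dB.
Required insertion loss = 93.5 − 91.04 = 2.46 dB.

2.5 dB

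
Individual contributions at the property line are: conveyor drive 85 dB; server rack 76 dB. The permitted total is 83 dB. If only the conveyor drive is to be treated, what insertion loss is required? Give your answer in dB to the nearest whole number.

3 dB

Everything except the conveyor drive sums to 10^(76/10) = 3.981e+07 in linear terms, 76.00 dB.
To meet 83 dB overall, the treated conveyor drive may contribute at most 10^(83/10) − 3.981e+07 = 1.597e+08, i.e. 82.03 dB.
So the conveyor drive must be reduced from 85 to 82.03 dB: IL = 2.97 dB.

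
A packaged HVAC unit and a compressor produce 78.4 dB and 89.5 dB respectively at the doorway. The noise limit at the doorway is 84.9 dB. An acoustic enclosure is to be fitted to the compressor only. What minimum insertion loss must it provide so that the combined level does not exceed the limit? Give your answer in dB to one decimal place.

5.7 dB

Fixed contribution from the other source: Σ 10^(L/10) = 10^(78.4/10) = 6.918e+07 (78.40 dB).
To meet 84.9 dB overall, the treated compressor may contribute at most 10^(84.9/10) − 6.918e+07 = 2.398e+08, i.e. 83.80 dB.
So the compressor must be reduced from 89.5 to 83.80 dB: IL = 5.70 dB.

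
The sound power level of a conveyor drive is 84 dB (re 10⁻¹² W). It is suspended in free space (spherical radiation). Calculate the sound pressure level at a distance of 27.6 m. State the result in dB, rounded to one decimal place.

44.2 dB

Free-field spherical radiation: L_p = L_w − 10·log₁₀(4π·r²), r = 27.6 m.
4π·r² = 9573 m², 10·log₁₀ of that is 39.810 dB.
L_p = 84 − 39.810 = 44.19 dB.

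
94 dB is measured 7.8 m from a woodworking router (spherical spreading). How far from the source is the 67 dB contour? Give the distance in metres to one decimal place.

The 27.0 dB drop corresponds to a distance ratio of 10^(27.0/20) for a point source.
r₂ = 7.8·10^((94−67)/20) = 7.8·10^(27.0/20) = 174.62 m.

174.6 m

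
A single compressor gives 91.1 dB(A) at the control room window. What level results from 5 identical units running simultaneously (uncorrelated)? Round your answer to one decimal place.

98.1 dB(A)

N identical incoherent sources raise the level by 10·log₁₀ N.
L_total = 91.1 + 10·log₁₀(5) = 91.1 + 6.990 = 98.09 dB(A).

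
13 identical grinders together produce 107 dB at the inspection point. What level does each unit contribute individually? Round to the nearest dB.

96 dB

For N identical incoherent sources L_total = L₁ + 10·log₁₀ N, so L₁ = 107 − 10·log₁₀(13) = 107 − 11.139.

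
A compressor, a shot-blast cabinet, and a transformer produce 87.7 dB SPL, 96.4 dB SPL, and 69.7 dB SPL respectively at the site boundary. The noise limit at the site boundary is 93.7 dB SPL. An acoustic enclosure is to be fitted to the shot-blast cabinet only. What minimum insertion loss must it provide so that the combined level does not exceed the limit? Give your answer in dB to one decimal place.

Fixed contribution from the other sources: Σ 10^(L/10) = 10^(87.7/10) + 10^(69.7/10) = 5.982e+08 (87.77 dB SPL).
The limit corresponds to 10^(93.7/10) = 2.344e+09; subtracting the fixed part leaves 1.746e+09 for the shot-blast cabinet, i.e. 92.42 dB SPL.
Required insertion loss = 96.4 − 92.42 = 3.98 dB.

4.0 dB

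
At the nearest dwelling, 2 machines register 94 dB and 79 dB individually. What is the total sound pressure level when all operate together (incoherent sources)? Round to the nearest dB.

94 dB

For uncorrelated sources the intensities add, so convert each level to linear form, sum, and take 10·log₁₀ of the total.
Σ 10^(L/10) = 10^(94/10) + 10^(79/10) = 2.591e+09.
L_total = 10·log₁₀(2.591e+09) = 94.14 dB.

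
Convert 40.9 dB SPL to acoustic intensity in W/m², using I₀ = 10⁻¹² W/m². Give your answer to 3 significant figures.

1.23e-08 W/m²

I = I₀·10^(L/10) = 10⁻¹² × 10^(40.9/10) = 10^(-7.910).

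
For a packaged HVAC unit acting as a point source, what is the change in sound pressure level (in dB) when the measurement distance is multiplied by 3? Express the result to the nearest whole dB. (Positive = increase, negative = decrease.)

A point source loses 6 dB per doubling of distance; generally ΔL = −20·log₁₀(r₂/r₁).
ΔL = −20·log₁₀(3) = -9.54 dB.

-10 dB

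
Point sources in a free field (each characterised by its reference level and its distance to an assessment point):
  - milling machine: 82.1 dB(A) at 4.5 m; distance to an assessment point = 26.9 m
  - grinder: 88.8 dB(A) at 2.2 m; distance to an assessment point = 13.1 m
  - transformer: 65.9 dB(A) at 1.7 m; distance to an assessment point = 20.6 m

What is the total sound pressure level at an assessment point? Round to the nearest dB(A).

74 dB(A)

Apply inverse-square spreading to bring every level to the receiver, then sum 10^(L/10).
milling machine: 82.1 − 20·log₁₀(26.9/4.5) = 82.1 − 15.53 = 66.57 dB(A).
grinder: 88.8 − 20·log₁₀(13.1/2.2) = 88.8 − 15.50 = 73.30 dB(A).
transformer: 65.9 − 20·log₁₀(20.6/1.7) = 65.9 − 21.67 = 44.23 dB(A).
Σ 10^(L/10) = 2.596e+07 → L_total = 10·log₁₀(2.596e+07) = 74.14 dB(A).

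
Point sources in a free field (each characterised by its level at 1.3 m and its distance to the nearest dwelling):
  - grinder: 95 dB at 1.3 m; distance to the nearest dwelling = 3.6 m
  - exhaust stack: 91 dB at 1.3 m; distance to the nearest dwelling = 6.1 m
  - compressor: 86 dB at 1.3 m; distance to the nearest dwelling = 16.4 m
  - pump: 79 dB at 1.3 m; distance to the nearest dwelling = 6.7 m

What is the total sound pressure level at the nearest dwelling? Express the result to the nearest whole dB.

Apply inverse-square spreading to bring every level to the receiver, then sum 10^(L/10).
grinder: 95 − 20·log₁₀(3.6/1.3) = 95 − 8.85 = 86.15 dB.
exhaust stack: 91 − 20·log₁₀(6.1/1.3) = 91 − 13.43 = 77.57 dB.
compressor: 86 − 20·log₁₀(16.4/1.3) = 86 − 22.02 = 63.98 dB.
pump: 79 − 20·log₁₀(6.7/1.3) = 79 − 14.24 = 64.76 dB.
Σ 10^(L/10) = 4.750e+08 → L_total = 10·log₁₀(4.750e+08) = 86.77 dB.

87 dB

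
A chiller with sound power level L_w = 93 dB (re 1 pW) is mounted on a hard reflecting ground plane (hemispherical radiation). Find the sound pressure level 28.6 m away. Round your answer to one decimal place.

The power spreads over a hemisphere of area 2π·r², so L_p = L_w − 10·log₁₀(2π·r²).
2π·r² = 5139 m², 10·log₁₀ of that is 37.109 dB.
L_p = 93 − 37.109 = 55.89 dB.

55.9 dB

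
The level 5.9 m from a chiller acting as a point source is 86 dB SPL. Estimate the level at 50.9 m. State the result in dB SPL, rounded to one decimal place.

Spherical spreading from a point source gives a 20·log₁₀(r₂/r₁) drop.
L₂ = 86 − 20·log₁₀(50.9/5.9) = 86 − 18.717 = 67.28 dB SPL.

67.3 dB SPL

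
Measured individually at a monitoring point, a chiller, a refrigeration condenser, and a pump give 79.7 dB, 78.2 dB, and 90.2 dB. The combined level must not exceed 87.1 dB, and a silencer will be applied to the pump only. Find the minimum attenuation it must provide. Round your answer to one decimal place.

Everything except the pump sums to 10^(79.7/10) + 10^(78.2/10) = 1.594e+08 in linear terms, 82.02 dB.
To meet 87.1 dB overall, the treated pump may contribute at most 10^(87.1/10) − 1.594e+08 = 3.535e+08, i.e. 85.48 dB.
Required insertion loss = 90.2 − 85.48 = 4.72 dB.

4.7 dB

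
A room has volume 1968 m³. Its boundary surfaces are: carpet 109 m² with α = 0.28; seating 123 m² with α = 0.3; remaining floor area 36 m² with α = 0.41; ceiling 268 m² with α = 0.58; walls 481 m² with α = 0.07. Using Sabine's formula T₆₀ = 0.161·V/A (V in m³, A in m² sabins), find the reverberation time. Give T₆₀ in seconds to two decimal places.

Summing Sᵢαᵢ: 109·0.28 + 123·0.3 + 36·0.41 + 268·0.58 + 481·0.07 = 271.29 m².
T₆₀ = 0.161·V/A = 0.161·1968/271.29 = 1.168 s.

1.17 s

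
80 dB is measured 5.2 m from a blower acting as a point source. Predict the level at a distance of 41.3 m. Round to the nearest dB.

For a point source, L₂ = L₁ − 20·log₁₀(r₂/r₁).
L₂ = 80 − 20·log₁₀(41.3/5.2) = 80 − 17.999 = 62.00 dB.

62 dB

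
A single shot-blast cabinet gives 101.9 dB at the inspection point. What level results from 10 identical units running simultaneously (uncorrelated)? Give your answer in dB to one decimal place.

With 10 equal, uncorrelated contributions the intensity is 10× that of one unit, giving a rise of 10·log₁₀ 10.
L_total = 101.9 + 10·log₁₀(10) = 101.9 + 10.000 = 111.90 dB.

111.9 dB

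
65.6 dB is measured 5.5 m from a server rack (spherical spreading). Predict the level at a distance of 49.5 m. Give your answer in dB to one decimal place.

Spherical spreading from a point source gives a 20·log₁₀(r₂/r₁) drop.
L₂ = 65.6 − 20·log₁₀(49.5/5.5) = 65.6 − 19.085 = 46.52 dB.

46.5 dB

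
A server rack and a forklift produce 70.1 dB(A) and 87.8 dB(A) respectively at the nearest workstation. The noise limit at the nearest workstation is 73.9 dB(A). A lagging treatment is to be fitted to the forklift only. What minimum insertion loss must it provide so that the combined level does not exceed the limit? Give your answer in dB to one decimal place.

16.2 dB

Fixed contribution from the other source: Σ 10^(L/10) = 10^(70.1/10) = 1.023e+07 (70.10 dB(A)).
The limit corresponds to 10^(73.9/10) = 2.455e+07; subtracting the fixed part leaves 1.431e+07 for the forklift, i.e. 71.56 dB(A).
Required insertion loss = 87.8 − 71.56 = 16.24 dB.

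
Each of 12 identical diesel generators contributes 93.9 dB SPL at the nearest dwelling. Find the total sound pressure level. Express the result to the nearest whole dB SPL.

L_total = L₁ + 10·log₁₀ N for N identical incoherent sources.
L_total = 93.9 + 10·log₁₀(12) = 93.9 + 10.792 = 104.69 dB SPL.

105 dB SPL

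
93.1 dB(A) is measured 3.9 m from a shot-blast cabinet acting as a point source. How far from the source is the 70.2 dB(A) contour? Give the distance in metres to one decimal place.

Point-source spreading drops the level by 20·log₁₀(r₂/r₁); inverting, r₂/r₁ = 10^(ΔL/20).
r₂ = 3.9·10^((93.1−70.2)/20) = 3.9·10^(22.9/20) = 54.46 m.

54.5 m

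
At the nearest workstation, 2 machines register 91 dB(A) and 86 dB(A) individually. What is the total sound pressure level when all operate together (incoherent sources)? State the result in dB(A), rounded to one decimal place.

92.2 dB(A)

For uncorrelated sources the intensities add, so convert each level to linear form, sum, and take 10·log₁₀ of the total.
Σ 10^(L/10) = 10^(91/10) + 10^(86/10) = 1.657e+09.
L_total = 10·log₁₀(1.657e+09) = 92.19 dB(A).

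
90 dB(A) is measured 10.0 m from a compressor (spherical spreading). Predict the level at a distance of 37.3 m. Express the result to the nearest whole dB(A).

79 dB(A)

Spherical spreading from a point source gives a 20·log₁₀(r₂/r₁) drop.
L₂ = 90 − 20·log₁₀(37.3/10.0) = 90 − 11.434 = 78.57 dB(A).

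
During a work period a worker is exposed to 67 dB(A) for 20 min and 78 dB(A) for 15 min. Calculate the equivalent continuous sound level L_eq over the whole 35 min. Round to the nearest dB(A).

Weight each interval's intensity by its duration and average over T = 35 min:
Σ tᵢ·10^(Lᵢ/10) = 20·10^(67/10) + 15·10^(78/10) = 1.047e+09.
L_eq = 10·log₁₀(1.047e+09/35) = 74.76 dB(A).

75 dB(A)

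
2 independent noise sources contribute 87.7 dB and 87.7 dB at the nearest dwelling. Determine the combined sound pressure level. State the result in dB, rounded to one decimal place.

90.7 dB

For uncorrelated sources the intensities add, so convert each level to linear form, sum, and take 10·log₁₀ of the total.
Σ 10^(L/10) = 10^(87.7/10) + 10^(87.7/10) = 1.178e+09.
L_total = 10·log₁₀(1.178e+09) = 90.71 dB.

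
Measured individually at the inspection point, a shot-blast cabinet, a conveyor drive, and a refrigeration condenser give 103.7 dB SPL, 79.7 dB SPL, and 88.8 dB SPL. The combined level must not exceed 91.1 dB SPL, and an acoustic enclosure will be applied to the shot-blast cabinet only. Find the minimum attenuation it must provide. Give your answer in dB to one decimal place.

Everything except the shot-blast cabinet sums to 10^(79.7/10) + 10^(88.8/10) = 8.519e+08 in linear terms, 89.30 dB SPL.
The limit corresponds to 10^(91.1/10) = 1.288e+09; subtracting the fixed part leaves 4.363e+08 for the shot-blast cabinet, i.e. 86.40 dB SPL.
So the shot-blast cabinet must be reduced from 103.7 to 86.40 dB SPL: IL = 17.30 dB.

17.3 dB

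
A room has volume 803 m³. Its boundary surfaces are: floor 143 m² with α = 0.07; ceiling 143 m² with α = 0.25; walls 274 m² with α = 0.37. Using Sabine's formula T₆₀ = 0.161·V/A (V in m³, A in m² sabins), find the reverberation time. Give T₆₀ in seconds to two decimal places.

Total absorption A = 143·0.07 + 143·0.25 + 274·0.37 = 147.14 m² sabins.
T₆₀ = 0.161·V/A = 0.161·803/147.14 = 0.879 s.

0.88 s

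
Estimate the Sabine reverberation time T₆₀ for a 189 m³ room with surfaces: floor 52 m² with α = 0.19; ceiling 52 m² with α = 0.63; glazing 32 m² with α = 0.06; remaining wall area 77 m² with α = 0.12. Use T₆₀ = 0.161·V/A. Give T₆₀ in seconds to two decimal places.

0.57 s

Summing Sᵢαᵢ: 52·0.19 + 52·0.63 + 32·0.06 + 77·0.12 = 53.80 m².
T₆₀ = 0.161·V/A = 0.161·189/53.80 = 0.566 s.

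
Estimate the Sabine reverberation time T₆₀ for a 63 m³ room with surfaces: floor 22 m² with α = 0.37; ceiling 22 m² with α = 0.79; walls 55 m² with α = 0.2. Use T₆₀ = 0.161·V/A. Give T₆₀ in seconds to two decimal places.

A = Σ Sᵢαᵢ = 22·0.37 + 22·0.79 + 55·0.2 = 36.52 m².
T₆₀ = 0.161·V/A = 0.161·63/36.52 = 0.278 s.

0.28 s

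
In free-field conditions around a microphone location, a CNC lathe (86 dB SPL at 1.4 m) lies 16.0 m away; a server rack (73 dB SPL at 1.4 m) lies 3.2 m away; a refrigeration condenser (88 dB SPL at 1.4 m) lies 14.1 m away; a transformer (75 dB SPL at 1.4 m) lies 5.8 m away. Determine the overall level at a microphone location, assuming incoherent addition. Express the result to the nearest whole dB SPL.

72 dB SPL

First find each source's level at the receiver (point-source: −20·log₁₀(r/r_ref)), then combine on an intensity basis.
CNC lathe: 86 − 20·log₁₀(16.0/1.4) = 86 − 21.16 = 64.84 dB SPL.
server rack: 73 − 20·log₁₀(3.2/1.4) = 73 − 7.18 = 65.82 dB SPL.
refrigeration condenser: 88 − 20·log₁₀(14.1/1.4) = 88 − 20.06 = 67.94 dB SPL.
transformer: 75 − 20·log₁₀(5.8/1.4) = 75 − 12.35 = 62.65 dB SPL.
Σ 10^(L/10) = 1.493e+07 → L_total = 10·log₁₀(1.493e+07) = 71.74 dB SPL.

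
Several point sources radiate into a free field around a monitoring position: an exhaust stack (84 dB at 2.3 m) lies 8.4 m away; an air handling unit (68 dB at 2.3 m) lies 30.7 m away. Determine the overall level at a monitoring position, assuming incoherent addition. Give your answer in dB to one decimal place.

72.8 dB

Propagate each source to the receiver with L = L_ref − 20·log₁₀(r/r_ref), then add intensities.
exhaust stack: 84 − 20·log₁₀(8.4/2.3) = 84 − 11.25 = 72.75 dB.
air handling unit: 68 − 20·log₁₀(30.7/2.3) = 68 − 22.51 = 45.49 dB.
Σ 10^(L/10) = 1.887e+07 → L_total = 10·log₁₀(1.887e+07) = 72.76 dB.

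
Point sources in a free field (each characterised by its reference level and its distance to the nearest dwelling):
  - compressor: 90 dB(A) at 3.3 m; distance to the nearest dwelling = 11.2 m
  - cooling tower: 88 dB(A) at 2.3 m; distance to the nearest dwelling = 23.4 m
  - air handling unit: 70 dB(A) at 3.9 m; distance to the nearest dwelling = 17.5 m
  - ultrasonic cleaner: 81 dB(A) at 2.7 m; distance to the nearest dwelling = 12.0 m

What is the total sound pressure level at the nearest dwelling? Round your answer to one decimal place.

First find each source's level at the receiver (point-source: −20·log₁₀(r/r_ref)), then combine on an intensity basis.
compressor: 90 − 20·log₁₀(11.2/3.3) = 90 − 10.61 = 79.39 dB(A).
cooling tower: 88 − 20·log₁₀(23.4/2.3) = 88 − 20.15 = 67.85 dB(A).
air handling unit: 70 − 20·log₁₀(17.5/3.9) = 70 − 13.04 = 56.96 dB(A).
ultrasonic cleaner: 81 − 20·log₁₀(12.0/2.7) = 81 − 12.96 = 68.04 dB(A).
Σ 10^(L/10) = 9.978e+07 → L_total = 10·log₁₀(9.978e+07) = 79.99 dB(A).

80.0 dB(A)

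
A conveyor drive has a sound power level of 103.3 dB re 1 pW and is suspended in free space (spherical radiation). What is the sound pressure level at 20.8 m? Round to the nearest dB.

L_p = L_w − 10·log₁₀(4π·r²) with r = 20.8 m.
4π·r² = 5437 m², 10·log₁₀ of that is 37.353 dB.
L_p = 103.3 − 37.353 = 65.95 dB.

66 dB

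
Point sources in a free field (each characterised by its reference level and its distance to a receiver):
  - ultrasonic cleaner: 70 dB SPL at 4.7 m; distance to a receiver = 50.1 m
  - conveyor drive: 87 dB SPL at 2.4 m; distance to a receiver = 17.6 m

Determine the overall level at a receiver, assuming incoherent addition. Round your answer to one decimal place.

69.7 dB SPL

First find each source's level at the receiver (point-source: −20·log₁₀(r/r_ref)), then combine on an intensity basis.
ultrasonic cleaner: 70 − 20·log₁₀(50.1/4.7) = 70 − 20.55 = 49.45 dB SPL.
conveyor drive: 87 − 20·log₁₀(17.6/2.4) = 87 − 17.31 = 69.69 dB SPL.
Σ 10^(L/10) = 9.408e+06 → L_total = 10·log₁₀(9.408e+06) = 69.73 dB SPL.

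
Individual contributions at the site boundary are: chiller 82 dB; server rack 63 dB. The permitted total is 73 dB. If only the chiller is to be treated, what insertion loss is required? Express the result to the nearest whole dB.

Everything except the chiller sums to 10^(63/10) = 1.995e+06 in linear terms, 63.00 dB.
The limit corresponds to 10^(73/10) = 1.995e+07; subtracting the fixed part leaves 1.796e+07 for the chiller, i.e. 72.54 dB.
So the chiller must be reduced from 82 to 72.54 dB: IL = 9.46 dB.

9 dB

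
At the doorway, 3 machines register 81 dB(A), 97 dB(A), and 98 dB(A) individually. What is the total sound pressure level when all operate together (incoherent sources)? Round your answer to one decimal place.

Incoherent sources combine by intensity addition: L_total = 10·log₁₀(Σ 10^(L_i/10)).
Σ 10^(L/10) = 10^(81/10) + 10^(97/10) + 10^(98/10) = 1.145e+10.
L_total = 10·log₁₀(1.145e+10) = 100.59 dB(A).

100.6 dB(A)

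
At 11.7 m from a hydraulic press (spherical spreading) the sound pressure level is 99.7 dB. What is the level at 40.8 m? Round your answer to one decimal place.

For a point source, L₂ = L₁ − 20·log₁₀(r₂/r₁).
L₂ = 99.7 − 20·log₁₀(40.8/11.7) = 99.7 − 10.849 = 88.85 dB.

88.9 dB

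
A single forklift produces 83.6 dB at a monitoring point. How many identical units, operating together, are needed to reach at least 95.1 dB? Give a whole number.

N identical sources give L₁ + 10·log₁₀ N, so require 10·log₁₀ N ≥ 95.1 − 83.6 = 11.5 dB.
N ≥ 10^(11.5/10) = 14.125, so N = 15.

15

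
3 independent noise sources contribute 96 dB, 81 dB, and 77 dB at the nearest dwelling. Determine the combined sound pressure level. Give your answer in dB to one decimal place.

96.2 dB

For uncorrelated sources the intensities add, so convert each level to linear form, sum, and take 10·log₁₀ of the total.
Σ 10^(L/10) = 10^(96/10) + 10^(81/10) + 10^(77/10) = 4.157e+09.
L_total = 10·log₁₀(4.157e+09) = 96.19 dB.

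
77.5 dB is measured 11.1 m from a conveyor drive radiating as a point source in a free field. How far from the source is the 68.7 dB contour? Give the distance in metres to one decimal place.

Point-source spreading drops the level by 20·log₁₀(r₂/r₁); inverting, r₂/r₁ = 10^(ΔL/20).
r₂ = 11.1·10^((77.5−68.7)/20) = 11.1·10^(8.8/20) = 30.57 m.

30.6 m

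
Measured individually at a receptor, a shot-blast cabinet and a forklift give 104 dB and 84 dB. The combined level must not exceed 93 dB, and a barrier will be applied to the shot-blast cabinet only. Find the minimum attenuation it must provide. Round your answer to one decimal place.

11.6 dB

Fixed contribution from the other source: Σ 10^(L/10) = 10^(84/10) = 2.512e+08 (84.00 dB).
To meet 93 dB overall, the treated shot-blast cabinet may contribute at most 10^(93/10) − 2.512e+08 = 1.744e+09, i.e. 92.42 dB.
So the shot-blast cabinet must be reduced from 104 to 92.42 dB: IL = 11.58 dB.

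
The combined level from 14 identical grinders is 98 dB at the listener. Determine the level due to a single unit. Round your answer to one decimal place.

86.5 dB

Dividing the total intensity by 14 lowers the level by 10·log₁₀ 14 = 11.461 dB: L₁ = 98 − 11.461.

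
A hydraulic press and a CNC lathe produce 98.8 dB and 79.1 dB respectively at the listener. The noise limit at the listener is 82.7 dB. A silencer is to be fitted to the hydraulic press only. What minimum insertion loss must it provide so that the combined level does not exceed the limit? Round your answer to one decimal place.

18.6 dB

The untreated sources together contribute 10^(79.1/10) = 8.128e+07, i.e. 79.10 dB.
To meet 82.7 dB overall, the treated hydraulic press may contribute at most 10^(82.7/10) − 8.128e+07 = 1.049e+08, i.e. 80.21 dB.
Required insertion loss = 98.8 − 80.21 = 18.59 dB.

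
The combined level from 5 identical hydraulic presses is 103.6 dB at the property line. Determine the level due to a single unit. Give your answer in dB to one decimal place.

5 equal contributions raise the level by 10·log₁₀ 5 = 6.990 dB, so each unit alone gives 103.6 − 6.990.

96.6 dB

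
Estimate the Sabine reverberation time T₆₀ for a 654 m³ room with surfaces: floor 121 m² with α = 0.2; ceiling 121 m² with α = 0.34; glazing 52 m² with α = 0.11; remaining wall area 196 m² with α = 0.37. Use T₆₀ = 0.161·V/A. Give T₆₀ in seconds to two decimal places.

Total absorption A = 121·0.2 + 121·0.34 + 52·0.11 + 196·0.37 = 143.58 m² sabins.
T₆₀ = 0.161 × 654 / 143.58 = 0.733 s.

0.73 s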